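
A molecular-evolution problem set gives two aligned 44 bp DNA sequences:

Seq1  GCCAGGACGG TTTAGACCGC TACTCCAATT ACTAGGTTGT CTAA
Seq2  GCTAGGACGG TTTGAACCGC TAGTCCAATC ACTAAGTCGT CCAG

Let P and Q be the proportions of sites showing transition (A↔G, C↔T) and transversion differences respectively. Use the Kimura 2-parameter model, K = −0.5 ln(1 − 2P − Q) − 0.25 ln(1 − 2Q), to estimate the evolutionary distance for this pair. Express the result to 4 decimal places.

The sequences differ at positions 3 (C/T, transition), 14 (A/G, transition), 15 (G/A, transition), 23 (C/G, transversion), 30 (T/C, transition), 35 (G/A, transition), 38 (T/C, transition), 42 (T/C, transition), 44 (A/G, transition).
Of the 9 differences, 8 transitions and 1 transversion over 44 sites: P = 8/44 = 0.181818, Q = 1/44 = 0.022727.
d = −0.5·ln(0.613637) − 0.25·ln(0.954546) = −0.5·(-0.488352) − 0.25·(-0.046519) = 0.2558.

0.2558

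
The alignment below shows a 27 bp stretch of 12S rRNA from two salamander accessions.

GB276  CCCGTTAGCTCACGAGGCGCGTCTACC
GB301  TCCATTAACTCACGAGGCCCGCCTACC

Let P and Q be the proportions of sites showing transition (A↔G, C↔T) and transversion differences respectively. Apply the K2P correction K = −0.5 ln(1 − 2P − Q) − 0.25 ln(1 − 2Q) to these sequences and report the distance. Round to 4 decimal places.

0.2220

Differing sites — 1:C/T (Ti); 4:G/A (Ti); 8:G/A (Ti); 19:G/C (Tv); 22:T/C (Ti).
Of the 5 differences, 4 transitions and 1 transversion over 27 sites: P = 4/27 = 0.148148, Q = 1/27 = 0.037037.
d = −0.5·ln(0.666667) − 0.25·ln(0.925926) = −0.5·(-0.405465) − 0.25·(-0.076961) = 0.2220.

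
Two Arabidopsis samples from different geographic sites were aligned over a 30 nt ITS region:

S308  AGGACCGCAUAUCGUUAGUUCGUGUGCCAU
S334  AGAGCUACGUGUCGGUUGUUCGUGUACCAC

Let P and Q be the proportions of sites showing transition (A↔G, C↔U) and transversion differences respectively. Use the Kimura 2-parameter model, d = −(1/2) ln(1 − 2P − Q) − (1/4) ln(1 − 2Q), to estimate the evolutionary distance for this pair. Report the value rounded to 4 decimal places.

0.4939

The sequences differ at positions 3 (G/A, transition), 4 (A/G, transition), 6 (C/U, transition), 7 (G/A, transition), 9 (A/G, transition), 11 (A/G, transition), 15 (U/G, transversion), 17 (A/U, transversion), 26 (G/A, transition), 30 (U/C, transition).
Of the 10 differences, 8 transitions and 2 transversions over 30 sites: P = 8/30 = 0.266667, Q = 2/30 = 0.066667.
d = −0.5·ln(0.399999) − 0.25·ln(0.866666) = −0.5·(-0.916293) − 0.25·(-0.143102) = 0.4939.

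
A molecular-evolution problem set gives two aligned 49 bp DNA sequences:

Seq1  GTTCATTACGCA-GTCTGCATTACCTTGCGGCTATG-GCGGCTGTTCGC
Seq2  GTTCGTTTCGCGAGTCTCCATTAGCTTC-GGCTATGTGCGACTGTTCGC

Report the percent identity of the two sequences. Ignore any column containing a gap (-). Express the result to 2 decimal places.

84.78%

Excluding the 3 gap columns leaves 46 comparable sites.
Mismatches occur at site 5 (A→G), site 8 (A→T), site 12 (A→G), site 18 (G→C), site 24 (C→G), site 28 (G→C), site 41 (G→A).
39 of the 46 comparable sites match, so the percent identity is 39/46 × 100 = 84.78%.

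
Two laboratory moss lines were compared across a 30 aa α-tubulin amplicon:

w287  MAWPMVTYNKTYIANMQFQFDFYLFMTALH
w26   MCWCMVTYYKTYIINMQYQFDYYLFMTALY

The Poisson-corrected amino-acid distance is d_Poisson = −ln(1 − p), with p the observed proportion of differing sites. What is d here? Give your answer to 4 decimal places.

The sequences differ at positions 2 (A/C), 4 (P/C), 9 (N/Y), 14 (A/I), 18 (F/Y), 22 (F/Y), 30 (H/Y).
p = 7/30 = 0.233333.
d = −ln(1 − 0.233333) = −ln(0.766667) = 0.2657.

0.2657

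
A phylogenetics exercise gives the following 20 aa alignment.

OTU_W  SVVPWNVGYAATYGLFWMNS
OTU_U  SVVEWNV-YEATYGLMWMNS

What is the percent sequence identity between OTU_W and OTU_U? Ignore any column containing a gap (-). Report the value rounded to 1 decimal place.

Excluding the 1 gap column leaves 19 comparable sites.
The sequences differ at positions 4 (P/E), 10 (A/E), 16 (F/M).
16 of the 19 comparable sites match, so the percent identity is 16/19 × 100 = 84.2%.

84.2%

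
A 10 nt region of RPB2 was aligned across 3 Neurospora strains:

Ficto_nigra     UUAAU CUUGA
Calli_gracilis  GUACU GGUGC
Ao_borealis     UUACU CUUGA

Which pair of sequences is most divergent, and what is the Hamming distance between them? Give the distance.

5

Pairwise Hamming distances:
  Ficto_nigra vs Calli_gracilis: 5
  Ficto_nigra vs Ao_borealis: 1
  Calli_gracilis vs Ao_borealis: 4
The largest is 5, between Ficto_nigra and Calli_gracilis.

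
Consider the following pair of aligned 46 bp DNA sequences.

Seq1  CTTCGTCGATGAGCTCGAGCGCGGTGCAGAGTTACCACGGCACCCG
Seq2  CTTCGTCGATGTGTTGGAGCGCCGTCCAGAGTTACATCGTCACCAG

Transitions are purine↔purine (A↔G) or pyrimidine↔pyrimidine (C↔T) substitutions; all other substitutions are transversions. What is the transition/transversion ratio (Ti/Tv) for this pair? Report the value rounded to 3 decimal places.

0.125

Mismatches occur at site 12 (A/T, transversion), site 14 (C/T, transition), site 16 (C/G, transversion), site 23 (G/C, transversion), site 26 (G/C, transversion), site 36 (C/A, transversion), site 37 (A/T, transversion), site 40 (G/T, transversion), site 45 (C/A, transversion).
Of the 9 differences, 1 transition and 8 transversions, so Ti/Tv = 1/8 = 0.125.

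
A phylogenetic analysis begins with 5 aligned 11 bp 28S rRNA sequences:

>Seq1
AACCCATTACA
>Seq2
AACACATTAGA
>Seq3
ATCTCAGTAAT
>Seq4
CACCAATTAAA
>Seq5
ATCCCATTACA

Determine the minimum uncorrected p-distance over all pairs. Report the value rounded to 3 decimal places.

Pairwise Hamming distances:
  Seq1 vs Seq2: 2
  Seq1 vs Seq3: 5
  Seq1 vs Seq4: 3
  Seq1 vs Seq5: 1
  Seq2 vs Seq3: 5
  Seq2 vs Seq4: 4
  Seq2 vs Seq5: 3
  Seq3 vs Seq4: 6
  Seq3 vs Seq5: 4
  Seq4 vs Seq5: 4
The smallest is 1 mismatch, between Seq1 and Seq5; p = 1/11 = 0.091.

0.091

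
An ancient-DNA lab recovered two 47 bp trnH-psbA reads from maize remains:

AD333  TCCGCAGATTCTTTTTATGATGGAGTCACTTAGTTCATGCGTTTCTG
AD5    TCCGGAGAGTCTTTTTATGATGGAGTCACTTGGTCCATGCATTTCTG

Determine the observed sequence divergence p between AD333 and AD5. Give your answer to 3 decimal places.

0.106

The sequences differ at positions 5 (C/G), 9 (T/G), 32 (A/G), 35 (T/C), 41 (G/A).
There are 5 differences over 47 sites, so p = 5/47 = 0.106.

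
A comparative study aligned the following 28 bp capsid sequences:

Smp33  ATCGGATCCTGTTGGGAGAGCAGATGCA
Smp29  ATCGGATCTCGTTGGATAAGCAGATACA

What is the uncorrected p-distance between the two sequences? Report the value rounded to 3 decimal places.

Differing sites — 9:C/T; 10:T/C; 16:G/A; 17:A/T; 18:G/A; 26:G/A.
There are 6 differences over 28 sites, so p = 6/28 = 0.214.

0.214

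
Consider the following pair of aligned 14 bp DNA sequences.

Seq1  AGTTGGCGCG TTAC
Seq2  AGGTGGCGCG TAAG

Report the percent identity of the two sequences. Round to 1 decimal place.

Differing sites — 3:T/G; 12:T/A; 14:C/G.
11 of the 14 sites match, so the percent identity is 11/14 × 100 = 78.6%.

78.6%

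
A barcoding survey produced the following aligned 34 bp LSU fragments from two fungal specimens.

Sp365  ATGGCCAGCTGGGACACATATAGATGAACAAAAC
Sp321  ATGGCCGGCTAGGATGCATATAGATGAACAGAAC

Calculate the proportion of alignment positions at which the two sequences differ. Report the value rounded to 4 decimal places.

0.1471

Mismatches occur at site 7 (A↔G), site 11 (G↔A), site 15 (C↔T), site 16 (A↔G), site 31 (A↔G).
There are 5 differences over 34 sites, so p = 5/34 = 0.1471.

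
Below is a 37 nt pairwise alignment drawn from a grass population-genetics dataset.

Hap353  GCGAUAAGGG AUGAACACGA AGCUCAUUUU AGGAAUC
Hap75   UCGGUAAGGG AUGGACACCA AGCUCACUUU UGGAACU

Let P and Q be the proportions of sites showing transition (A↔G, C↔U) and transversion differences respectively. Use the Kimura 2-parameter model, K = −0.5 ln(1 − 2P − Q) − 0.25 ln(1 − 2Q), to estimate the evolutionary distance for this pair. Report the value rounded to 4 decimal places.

Mismatches occur at site 1 (G/U, transversion), site 4 (A/G, transition), site 14 (A/G, transition), site 19 (G/C, transversion), site 27 (U/C, transition), site 31 (A/U, transversion), site 36 (U/C, transition), site 37 (C/U, transition).
Of the 8 differences, 5 transitions and 3 transversions over 37 sites: P = 5/37 = 0.135135, Q = 3/37 = 0.081081.
d = −0.5·ln(0.648649) − 0.25·ln(0.837838) = −0.5·(-0.432864) − 0.25·(-0.176931) = 0.2607.

0.2607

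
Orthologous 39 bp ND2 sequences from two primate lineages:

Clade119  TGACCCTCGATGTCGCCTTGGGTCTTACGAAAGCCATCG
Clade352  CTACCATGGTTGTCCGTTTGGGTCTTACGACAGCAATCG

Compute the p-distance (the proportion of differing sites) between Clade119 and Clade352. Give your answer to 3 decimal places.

0.256

Differing sites — 1:T/C; 2:G/T; 6:C/A; 8:C/G; 10:A/T; 15:G/C; 16:C/G; 17:C/T; 31:A/C; 35:C/A.
There are 10 differences over 39 sites, so p = 10/39 = 0.256.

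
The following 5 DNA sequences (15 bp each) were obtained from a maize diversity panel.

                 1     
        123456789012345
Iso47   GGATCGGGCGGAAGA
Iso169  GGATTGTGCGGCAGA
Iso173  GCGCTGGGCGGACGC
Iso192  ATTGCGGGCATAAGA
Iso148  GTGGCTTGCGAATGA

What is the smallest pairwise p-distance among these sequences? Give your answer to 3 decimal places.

0.200

Pairwise Hamming distances:
  Iso47 vs Iso169: 3
  Iso47 vs Iso173: 6
  Iso47 vs Iso192: 6
  Iso47 vs Iso148: 7
  Iso169 vs Iso173: 7
  Iso169 vs Iso192: 9
  Iso169 vs Iso148: 8
  Iso173 vs Iso192: 9
  Iso173 vs Iso148: 8
  Iso192 vs Iso148: 7
The smallest is 3 mismatches, between Iso47 and Iso169; p = 3/15 = 0.200.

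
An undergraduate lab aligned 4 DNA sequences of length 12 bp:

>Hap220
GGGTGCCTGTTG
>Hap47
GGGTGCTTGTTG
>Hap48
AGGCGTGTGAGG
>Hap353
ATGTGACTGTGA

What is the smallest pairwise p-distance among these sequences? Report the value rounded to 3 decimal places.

Pairwise Hamming distances:
  Hap220 vs Hap47: 1
  Hap220 vs Hap48: 6
  Hap220 vs Hap353: 5
  Hap47 vs Hap48: 6
  Hap47 vs Hap353: 6
  Hap48 vs Hap353: 6
The smallest is 1 mismatch, between Hap220 and Hap47; p = 1/12 = 0.083.

0.083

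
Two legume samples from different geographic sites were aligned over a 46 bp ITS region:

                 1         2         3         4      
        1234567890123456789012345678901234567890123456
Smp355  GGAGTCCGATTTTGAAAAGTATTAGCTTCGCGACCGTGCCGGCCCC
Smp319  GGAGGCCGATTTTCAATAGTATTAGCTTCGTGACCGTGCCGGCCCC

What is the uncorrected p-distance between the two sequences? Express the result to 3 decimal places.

0.087

Differing sites — 5:T/G; 14:G/C; 17:A/T; 31:C/T.
There are 4 differences over 46 sites, so p = 4/46 = 0.087.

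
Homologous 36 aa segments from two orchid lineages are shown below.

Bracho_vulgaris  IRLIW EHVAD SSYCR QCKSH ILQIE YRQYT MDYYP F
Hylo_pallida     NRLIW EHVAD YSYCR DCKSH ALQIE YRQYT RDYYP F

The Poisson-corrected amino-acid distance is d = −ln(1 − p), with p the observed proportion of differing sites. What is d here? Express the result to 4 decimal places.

Mismatches occur at site 1 (I→N), site 11 (S→Y), site 16 (Q→D), site 21 (I→A), site 31 (M→R).
p = 5/36 = 0.138889.
d = −ln(1 − 0.138889) = −ln(0.861111) = 0.1495.

0.1495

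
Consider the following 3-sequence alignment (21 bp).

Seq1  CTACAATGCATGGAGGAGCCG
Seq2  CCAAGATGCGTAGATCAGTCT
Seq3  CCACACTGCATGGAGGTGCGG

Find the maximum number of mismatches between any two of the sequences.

Pairwise Hamming distances:
  Seq1 vs Seq2: 9
  Seq1 vs Seq3: 4
  Seq2 vs Seq3: 11
The largest is 11, between Seq2 and Seq3.

11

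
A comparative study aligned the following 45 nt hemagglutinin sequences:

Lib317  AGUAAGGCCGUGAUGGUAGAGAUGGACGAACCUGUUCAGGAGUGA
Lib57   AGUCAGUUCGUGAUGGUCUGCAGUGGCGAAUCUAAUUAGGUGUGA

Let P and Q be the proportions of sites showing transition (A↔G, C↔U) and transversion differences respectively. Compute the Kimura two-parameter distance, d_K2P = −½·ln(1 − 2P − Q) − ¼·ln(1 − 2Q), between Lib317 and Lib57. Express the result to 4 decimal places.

Differing sites — 4:A/C (Tv); 7:G/U (Tv); 8:C/U (Ti); 18:A/C (Tv); 19:G/U (Tv); 20:A/G (Ti); 21:G/C (Tv); 23:U/G (Tv); 24:G/U (Tv); 26:A/G (Ti); 31:C/U (Ti); 34:G/A (Ti); 35:U/A (Tv); 37:C/U (Ti); 41:A/U (Tv).
Of the 15 differences, 6 transitions and 9 transversions over 45 sites: P = 6/45 = 0.133333, Q = 9/45 = 0.200000.
d = −0.5·ln(0.533334) − 0.25·ln(0.600000) = −0.5·(-0.628607) − 0.25·(-0.510826) = 0.4420.

0.4420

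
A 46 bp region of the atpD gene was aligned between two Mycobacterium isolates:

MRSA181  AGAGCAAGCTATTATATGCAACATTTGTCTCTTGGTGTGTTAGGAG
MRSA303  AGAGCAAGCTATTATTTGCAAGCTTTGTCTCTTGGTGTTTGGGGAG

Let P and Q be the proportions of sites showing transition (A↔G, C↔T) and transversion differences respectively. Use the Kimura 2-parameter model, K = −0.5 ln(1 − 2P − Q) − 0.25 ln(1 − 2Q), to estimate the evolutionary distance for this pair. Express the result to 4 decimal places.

The sequences differ at positions 16 (A/T, transversion), 22 (C/G, transversion), 23 (A/C, transversion), 39 (G/T, transversion), 41 (T/G, transversion), 42 (A/G, transition).
Of the 6 differences, 1 transition and 5 transversions over 46 sites: P = 1/46 = 0.021739, Q = 5/46 = 0.108696.
d = −0.5·ln(0.847826) − 0.25·ln(0.782608) = −0.5·(-0.165080) − 0.25·(-0.245123) = 0.1438.

0.1438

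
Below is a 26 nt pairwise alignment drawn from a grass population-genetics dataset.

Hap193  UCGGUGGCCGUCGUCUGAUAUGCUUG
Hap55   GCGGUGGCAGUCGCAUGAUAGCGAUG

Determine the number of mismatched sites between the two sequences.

8

Differing sites — 1:U/G; 9:C/A; 14:U/C; 15:C/A; 21:U/G; 22:G/C; 23:C/G; 24:U/A.
That gives 8 mismatches out of 26 aligned sites, so the Hamming distance is 8.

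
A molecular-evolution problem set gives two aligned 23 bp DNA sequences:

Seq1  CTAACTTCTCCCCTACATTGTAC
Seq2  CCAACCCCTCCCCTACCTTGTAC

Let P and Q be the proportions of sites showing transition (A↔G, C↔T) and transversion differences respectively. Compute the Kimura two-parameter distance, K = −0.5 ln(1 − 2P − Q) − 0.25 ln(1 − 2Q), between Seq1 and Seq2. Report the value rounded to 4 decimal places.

The sequences differ at positions 2 (T/C, transition), 6 (T/C, transition), 7 (T/C, transition), 17 (A/C, transversion).
Of the 4 differences, 3 transitions and 1 transversion over 23 sites: P = 3/23 = 0.130435, Q = 1/23 = 0.043478.
d = −0.5·ln(0.695652) − 0.25·ln(0.913044) = −0.5·(-0.362906) − 0.25·(-0.090971) = 0.2042.

0.2042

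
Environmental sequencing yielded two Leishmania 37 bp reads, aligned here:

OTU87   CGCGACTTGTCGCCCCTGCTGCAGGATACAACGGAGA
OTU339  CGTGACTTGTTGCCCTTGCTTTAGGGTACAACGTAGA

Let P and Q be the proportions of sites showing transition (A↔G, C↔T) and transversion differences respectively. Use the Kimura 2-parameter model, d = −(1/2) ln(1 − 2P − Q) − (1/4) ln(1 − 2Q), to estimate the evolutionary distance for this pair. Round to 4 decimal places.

0.2246

Mismatches occur at site 3 (C↔T, transition), site 11 (C↔T, transition), site 16 (C↔T, transition), site 21 (G↔T, transversion), site 22 (C↔T, transition), site 26 (A↔G, transition), site 34 (G↔T, transversion).
Of the 7 differences, 5 transitions and 2 transversions over 37 sites: P = 5/37 = 0.135135, Q = 2/37 = 0.054054.
d = −0.5·ln(0.675676) − 0.25·ln(0.891892) = −0.5·(-0.392042) − 0.25·(-0.114410) = 0.2246.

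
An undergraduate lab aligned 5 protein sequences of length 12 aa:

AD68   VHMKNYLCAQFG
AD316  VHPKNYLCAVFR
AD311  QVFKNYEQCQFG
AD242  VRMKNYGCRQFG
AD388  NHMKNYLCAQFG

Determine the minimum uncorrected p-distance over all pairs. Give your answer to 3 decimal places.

Pairwise Hamming distances:
  AD68 vs AD316: 3
  AD68 vs AD311: 6
  AD68 vs AD242: 3
  AD68 vs AD388: 1
  AD316 vs AD311: 8
  AD316 vs AD242: 6
  AD316 vs AD388: 4
  AD311 vs AD242: 6
  AD311 vs AD388: 6
  AD242 vs AD388: 4
The smallest is 1 mismatch, between AD68 and AD388; p = 1/12 = 0.083.

0.083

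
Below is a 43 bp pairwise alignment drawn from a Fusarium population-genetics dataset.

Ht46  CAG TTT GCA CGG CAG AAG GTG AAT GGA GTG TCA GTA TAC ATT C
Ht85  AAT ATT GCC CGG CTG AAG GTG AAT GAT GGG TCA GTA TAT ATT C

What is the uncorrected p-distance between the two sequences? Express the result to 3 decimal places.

0.209

The sequences differ at positions 1 (C/A), 3 (G/T), 4 (T/A), 9 (A/C), 14 (A/T), 26 (G/A), 27 (A/T), 29 (T/G), 39 (C/T).
There are 9 differences over 43 sites, so p = 9/43 = 0.209.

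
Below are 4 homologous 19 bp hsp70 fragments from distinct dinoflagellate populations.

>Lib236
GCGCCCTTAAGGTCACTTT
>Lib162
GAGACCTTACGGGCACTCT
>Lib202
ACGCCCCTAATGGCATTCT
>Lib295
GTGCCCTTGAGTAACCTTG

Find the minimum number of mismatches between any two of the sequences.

5

Pairwise Hamming distances:
  Lib236 vs Lib162: 5
  Lib236 vs Lib202: 6
  Lib236 vs Lib295: 7
  Lib162 vs Lib202: 7
  Lib162 vs Lib295: 10
  Lib202 vs Lib295: 12
The smallest is 5, between Lib236 and Lib162.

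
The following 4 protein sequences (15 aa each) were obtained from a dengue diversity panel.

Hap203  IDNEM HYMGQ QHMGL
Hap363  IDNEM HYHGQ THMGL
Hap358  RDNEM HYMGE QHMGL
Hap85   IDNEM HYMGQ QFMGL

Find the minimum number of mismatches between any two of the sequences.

Pairwise Hamming distances:
  Hap203 vs Hap363: 2
  Hap203 vs Hap358: 2
  Hap203 vs Hap85: 1
  Hap363 vs Hap358: 4
  Hap363 vs Hap85: 3
  Hap358 vs Hap85: 3
The smallest is 1, between Hap203 and Hap85.

1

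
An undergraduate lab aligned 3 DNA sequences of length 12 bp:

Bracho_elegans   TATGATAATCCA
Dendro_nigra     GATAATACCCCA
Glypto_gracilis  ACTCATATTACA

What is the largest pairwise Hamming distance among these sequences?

6

Pairwise Hamming distances:
  Bracho_elegans vs Dendro_nigra: 4
  Bracho_elegans vs Glypto_gracilis: 5
  Dendro_nigra vs Glypto_gracilis: 6
The largest is 6, between Dendro_nigra and Glypto_gracilis.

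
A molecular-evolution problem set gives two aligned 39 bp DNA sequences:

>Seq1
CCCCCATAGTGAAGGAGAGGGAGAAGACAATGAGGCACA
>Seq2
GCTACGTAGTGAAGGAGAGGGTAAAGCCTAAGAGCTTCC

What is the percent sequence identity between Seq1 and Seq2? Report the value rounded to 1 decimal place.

66.7%

The sequences differ at positions 1 (C/G), 3 (C/T), 4 (C/A), 6 (A/G), 22 (A/T), 23 (G/A), 27 (A/C), 29 (A/T), 31 (T/A), 35 (G/C), 36 (C/T), 37 (A/T), 39 (A/C).
26 of the 39 sites match, so the percent identity is 26/39 × 100 = 66.7%.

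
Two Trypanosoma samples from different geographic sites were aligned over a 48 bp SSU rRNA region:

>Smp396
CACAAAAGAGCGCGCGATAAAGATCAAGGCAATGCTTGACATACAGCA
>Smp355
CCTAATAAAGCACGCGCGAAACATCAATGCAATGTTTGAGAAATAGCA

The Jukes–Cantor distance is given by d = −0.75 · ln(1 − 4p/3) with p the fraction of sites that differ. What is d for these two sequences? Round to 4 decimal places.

0.3360

The sequences differ at positions 2 (A/C), 3 (C/T), 6 (A/T), 8 (G/A), 12 (G/A), 17 (A/C), 18 (T/G), 22 (G/C), 28 (G/T), 35 (C/T), 40 (C/G), 42 (T/A), 44 (C/T).
p = 13/48 = 0.270833.
d = −0.75 · ln(1 − (4/3)·0.270833) = −0.75 · ln(0.638889) = −0.75 · (-0.448025) = 0.3360.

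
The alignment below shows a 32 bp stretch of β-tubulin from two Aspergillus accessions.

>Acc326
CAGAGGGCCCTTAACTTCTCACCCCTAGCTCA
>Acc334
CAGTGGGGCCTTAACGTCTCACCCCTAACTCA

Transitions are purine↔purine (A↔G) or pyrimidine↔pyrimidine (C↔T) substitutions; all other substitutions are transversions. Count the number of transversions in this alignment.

Mismatches occur at site 4 (A→T, transversion), site 8 (C→G, transversion), site 16 (T→G, transversion), site 28 (G→A, transition).
Of the 4 differences, 1 transition and 3 transversions, so the answer is 3.

3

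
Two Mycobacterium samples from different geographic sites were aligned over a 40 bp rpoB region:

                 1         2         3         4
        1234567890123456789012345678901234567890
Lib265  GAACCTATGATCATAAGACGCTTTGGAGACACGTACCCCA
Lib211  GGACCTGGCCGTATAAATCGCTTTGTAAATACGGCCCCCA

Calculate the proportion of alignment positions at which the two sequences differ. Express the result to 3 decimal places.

0.350

Differing sites — 2:A/G; 7:A/G; 8:T/G; 9:G/C; 10:A/C; 11:T/G; 12:C/T; 17:G/A; 18:A/T; 26:G/T; 28:G/A; 30:C/T; 34:T/G; 35:A/C.
There are 14 differences over 40 sites, so p = 14/40 = 0.350.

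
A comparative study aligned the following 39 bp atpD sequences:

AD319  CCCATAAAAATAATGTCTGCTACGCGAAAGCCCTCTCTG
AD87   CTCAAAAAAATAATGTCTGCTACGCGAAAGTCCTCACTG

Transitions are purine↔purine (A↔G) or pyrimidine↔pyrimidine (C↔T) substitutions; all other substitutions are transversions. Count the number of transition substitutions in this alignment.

2

Differing sites — 2:C/T (Ti); 5:T/A (Tv); 31:C/T (Ti); 36:T/A (Tv).
Of the 4 differences, 2 transitions and 2 transversions, so the answer is 2.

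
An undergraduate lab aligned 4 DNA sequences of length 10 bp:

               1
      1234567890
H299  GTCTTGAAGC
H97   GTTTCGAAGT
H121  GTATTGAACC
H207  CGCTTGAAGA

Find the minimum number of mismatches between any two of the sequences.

Pairwise Hamming distances:
  H299 vs H97: 3
  H299 vs H121: 2
  H299 vs H207: 3
  H97 vs H121: 4
  H97 vs H207: 5
  H121 vs H207: 5
The smallest is 2, between H299 and H121.

2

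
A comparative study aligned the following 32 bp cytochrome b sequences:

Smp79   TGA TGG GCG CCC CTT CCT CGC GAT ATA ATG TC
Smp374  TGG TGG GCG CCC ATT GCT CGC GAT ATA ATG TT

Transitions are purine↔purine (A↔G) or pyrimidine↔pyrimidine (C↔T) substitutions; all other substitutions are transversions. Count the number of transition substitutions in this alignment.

Differing sites — 3:A/G (Ti); 13:C/A (Tv); 16:C/G (Tv); 32:C/T (Ti).
Of the 4 differences, 2 transitions and 2 transversions, so the answer is 2.

2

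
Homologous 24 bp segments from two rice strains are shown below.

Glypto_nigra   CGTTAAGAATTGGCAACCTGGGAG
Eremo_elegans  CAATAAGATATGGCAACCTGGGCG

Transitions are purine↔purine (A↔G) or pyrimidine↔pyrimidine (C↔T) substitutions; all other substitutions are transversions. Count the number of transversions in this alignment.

Mismatches occur at site 2 (G/A, transition), site 3 (T/A, transversion), site 9 (A/T, transversion), site 10 (T/A, transversion), site 23 (A/C, transversion).
Of the 5 differences, 1 transition and 4 transversions, so the answer is 4.

4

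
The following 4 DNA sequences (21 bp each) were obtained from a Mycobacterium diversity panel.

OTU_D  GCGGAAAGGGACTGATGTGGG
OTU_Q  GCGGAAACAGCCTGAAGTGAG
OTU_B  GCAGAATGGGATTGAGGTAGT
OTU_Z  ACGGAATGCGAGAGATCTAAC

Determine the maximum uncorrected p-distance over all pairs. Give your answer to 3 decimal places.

0.524

Pairwise Hamming distances:
  OTU_D vs OTU_Q: 5
  OTU_D vs OTU_B: 6
  OTU_D vs OTU_Z: 9
  OTU_Q vs OTU_B: 10
  OTU_Q vs OTU_Z: 11
  OTU_B vs OTU_Z: 9
The largest is 11 mismatches, between OTU_Q and OTU_Z; p = 11/21 = 0.524.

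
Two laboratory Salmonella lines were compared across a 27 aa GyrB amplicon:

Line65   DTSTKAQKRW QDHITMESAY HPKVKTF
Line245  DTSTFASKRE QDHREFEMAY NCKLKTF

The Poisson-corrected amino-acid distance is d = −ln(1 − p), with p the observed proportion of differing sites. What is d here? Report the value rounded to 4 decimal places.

Differing sites — 5:K/F; 7:Q/S; 10:W/E; 14:I/R; 15:T/E; 16:M/F; 18:S/M; 21:H/N; 22:P/C; 24:V/L.
p = 10/27 = 0.370370.
d = −ln(1 − 0.370370) = −ln(0.629630) = 0.4626.

0.4626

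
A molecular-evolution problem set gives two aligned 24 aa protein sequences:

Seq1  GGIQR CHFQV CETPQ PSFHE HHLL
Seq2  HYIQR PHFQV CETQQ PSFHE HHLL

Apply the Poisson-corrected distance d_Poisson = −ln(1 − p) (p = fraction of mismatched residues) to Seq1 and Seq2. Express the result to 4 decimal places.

Differing sites — 1:G/H; 2:G/Y; 6:C/P; 14:P/Q.
p = 4/24 = 0.166667.
d = −ln(1 − 0.166667) = −ln(0.833333) = 0.1823.

0.1823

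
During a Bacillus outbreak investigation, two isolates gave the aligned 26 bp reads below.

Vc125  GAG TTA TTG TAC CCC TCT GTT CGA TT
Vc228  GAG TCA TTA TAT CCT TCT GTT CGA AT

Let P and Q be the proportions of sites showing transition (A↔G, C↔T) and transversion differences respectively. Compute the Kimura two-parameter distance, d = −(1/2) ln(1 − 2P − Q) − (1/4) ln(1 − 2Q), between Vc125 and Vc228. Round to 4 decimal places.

Differing sites — 5:T/C (Ti); 9:G/A (Ti); 12:C/T (Ti); 15:C/T (Ti); 25:T/A (Tv).
Of the 5 differences, 4 transitions and 1 transversion over 26 sites: P = 4/26 = 0.153846, Q = 1/26 = 0.038462.
d = −0.5·ln(0.653846) − 0.25·ln(0.923076) = −0.5·(-0.424883) − 0.25·(-0.080044) = 0.2325.

0.2325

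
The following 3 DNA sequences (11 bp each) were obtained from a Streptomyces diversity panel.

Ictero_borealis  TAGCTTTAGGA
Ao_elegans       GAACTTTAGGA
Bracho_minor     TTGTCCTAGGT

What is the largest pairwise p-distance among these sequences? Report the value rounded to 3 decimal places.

Pairwise Hamming distances:
  Ictero_borealis vs Ao_elegans: 2
  Ictero_borealis vs Bracho_minor: 5
  Ao_elegans vs Bracho_minor: 7
The largest is 7 mismatches, between Ao_elegans and Bracho_minor; p = 7/11 = 0.636.

0.636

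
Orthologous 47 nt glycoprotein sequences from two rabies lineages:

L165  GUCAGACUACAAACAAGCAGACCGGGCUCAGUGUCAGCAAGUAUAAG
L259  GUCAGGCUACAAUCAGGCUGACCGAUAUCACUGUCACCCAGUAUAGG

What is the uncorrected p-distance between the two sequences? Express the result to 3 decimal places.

Mismatches occur at site 6 (A↔G), site 13 (A↔U), site 16 (A↔G), site 19 (A↔U), site 25 (G↔A), site 26 (G↔U), site 27 (C↔A), site 31 (G↔C), site 37 (G↔C), site 39 (A↔C), site 46 (A↔G).
There are 11 differences over 47 sites, so p = 11/47 = 0.234.

0.234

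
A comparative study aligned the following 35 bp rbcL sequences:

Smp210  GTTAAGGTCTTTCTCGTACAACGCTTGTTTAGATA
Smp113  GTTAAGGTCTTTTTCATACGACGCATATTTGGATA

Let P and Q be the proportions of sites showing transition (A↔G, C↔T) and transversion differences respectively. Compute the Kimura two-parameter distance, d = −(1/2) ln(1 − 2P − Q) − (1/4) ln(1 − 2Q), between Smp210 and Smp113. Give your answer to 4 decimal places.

Mismatches occur at site 13 (C↔T, transition), site 16 (G↔A, transition), site 20 (A↔G, transition), site 25 (T↔A, transversion), site 27 (G↔A, transition), site 31 (A↔G, transition).
Of the 6 differences, 5 transitions and 1 transversion over 35 sites: P = 5/35 = 0.142857, Q = 1/35 = 0.028571.
d = −0.5·ln(0.685715) − 0.25·ln(0.942858) = −0.5·(-0.377293) − 0.25·(-0.058840) = 0.2034.

0.2034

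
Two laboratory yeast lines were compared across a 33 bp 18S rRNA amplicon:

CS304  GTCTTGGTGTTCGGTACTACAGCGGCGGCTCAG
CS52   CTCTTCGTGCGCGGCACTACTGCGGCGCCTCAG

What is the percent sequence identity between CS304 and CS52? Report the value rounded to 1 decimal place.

78.8%

Differing sites — 1:G/C; 6:G/C; 10:T/C; 11:T/G; 15:T/C; 21:A/T; 28:G/C.
26 of the 33 sites match, so the percent identity is 26/33 × 100 = 78.8%.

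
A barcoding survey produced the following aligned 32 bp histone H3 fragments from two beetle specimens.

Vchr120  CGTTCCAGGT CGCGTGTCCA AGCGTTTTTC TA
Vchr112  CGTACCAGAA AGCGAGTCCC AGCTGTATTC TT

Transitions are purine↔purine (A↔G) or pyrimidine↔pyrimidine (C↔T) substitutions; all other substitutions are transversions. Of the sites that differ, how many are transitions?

1

The sequences differ at positions 4 (T/A, transversion), 9 (G/A, transition), 10 (T/A, transversion), 11 (C/A, transversion), 15 (T/A, transversion), 20 (A/C, transversion), 24 (G/T, transversion), 25 (T/G, transversion), 27 (T/A, transversion), 32 (A/T, transversion).
Of the 10 differences, 1 transition and 9 transversions, so the answer is 1.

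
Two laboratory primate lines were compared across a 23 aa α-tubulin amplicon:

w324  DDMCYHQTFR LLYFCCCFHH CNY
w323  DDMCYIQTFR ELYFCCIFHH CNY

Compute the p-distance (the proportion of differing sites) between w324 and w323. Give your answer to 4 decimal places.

0.1304

The sequences differ at positions 6 (H/I), 11 (L/E), 17 (C/I).
There are 3 differences over 23 sites, so p = 3/23 = 0.1304.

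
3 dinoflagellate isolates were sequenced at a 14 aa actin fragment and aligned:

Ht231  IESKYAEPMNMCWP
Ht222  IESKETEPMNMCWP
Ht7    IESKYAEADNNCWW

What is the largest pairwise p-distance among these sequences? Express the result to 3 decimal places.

0.429

Pairwise Hamming distances:
  Ht231 vs Ht222: 2
  Ht231 vs Ht7: 4
  Ht222 vs Ht7: 6
The largest is 6 mismatches, between Ht222 and Ht7; p = 6/14 = 0.429.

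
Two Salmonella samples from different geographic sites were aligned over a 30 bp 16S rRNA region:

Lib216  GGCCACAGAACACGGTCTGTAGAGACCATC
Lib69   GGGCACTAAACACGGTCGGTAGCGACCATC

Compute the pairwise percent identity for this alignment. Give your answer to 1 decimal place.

The sequences differ at positions 3 (C/G), 7 (A/T), 8 (G/A), 18 (T/G), 23 (A/C).
25 of the 30 sites match, so the percent identity is 25/30 × 100 = 83.3%.

83.3%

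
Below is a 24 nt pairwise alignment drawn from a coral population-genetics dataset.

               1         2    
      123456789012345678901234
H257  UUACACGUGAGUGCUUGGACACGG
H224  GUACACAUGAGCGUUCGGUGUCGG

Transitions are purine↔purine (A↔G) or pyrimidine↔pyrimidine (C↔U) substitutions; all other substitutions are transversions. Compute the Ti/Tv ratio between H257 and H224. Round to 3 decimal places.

Differing sites — 1:U/G (Tv); 7:G/A (Ti); 12:U/C (Ti); 14:C/U (Ti); 16:U/C (Ti); 19:A/U (Tv); 20:C/G (Tv); 21:A/U (Tv).
Of the 8 differences, 4 transitions and 4 transversions, so Ti/Tv = 4/4 = 1.000.

1.000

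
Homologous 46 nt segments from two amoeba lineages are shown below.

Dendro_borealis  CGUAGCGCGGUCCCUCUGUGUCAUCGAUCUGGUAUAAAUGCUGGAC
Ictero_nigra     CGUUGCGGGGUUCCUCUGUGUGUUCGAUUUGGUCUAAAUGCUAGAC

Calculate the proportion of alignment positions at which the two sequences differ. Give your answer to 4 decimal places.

0.1739

Differing sites — 4:A/U; 8:C/G; 12:C/U; 22:C/G; 23:A/U; 29:C/U; 34:A/C; 43:G/A.
There are 8 differences over 46 sites, so p = 8/46 = 0.1739.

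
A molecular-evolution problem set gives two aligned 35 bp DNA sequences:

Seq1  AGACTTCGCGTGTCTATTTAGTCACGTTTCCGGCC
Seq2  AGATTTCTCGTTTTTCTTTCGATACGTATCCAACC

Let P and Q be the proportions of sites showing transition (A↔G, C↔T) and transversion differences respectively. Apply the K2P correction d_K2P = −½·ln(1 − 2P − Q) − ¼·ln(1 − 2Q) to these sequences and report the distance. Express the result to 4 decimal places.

0.4104

Mismatches occur at site 4 (C/T, transition), site 8 (G/T, transversion), site 12 (G/T, transversion), site 14 (C/T, transition), site 16 (A/C, transversion), site 20 (A/C, transversion), site 22 (T/A, transversion), site 23 (C/T, transition), site 28 (T/A, transversion), site 32 (G/A, transition), site 33 (G/A, transition).
Of the 11 differences, 5 transitions and 6 transversions over 35 sites: P = 5/35 = 0.142857, Q = 6/35 = 0.171429.
d = −0.5·ln(0.542857) − 0.25·ln(0.657142) = −0.5·(-0.610909) − 0.25·(-0.419855) = 0.4104.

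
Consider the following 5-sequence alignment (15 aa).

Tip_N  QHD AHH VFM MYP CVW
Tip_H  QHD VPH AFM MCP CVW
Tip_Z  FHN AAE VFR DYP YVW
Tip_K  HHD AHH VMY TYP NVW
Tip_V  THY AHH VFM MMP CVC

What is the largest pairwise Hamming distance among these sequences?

Pairwise Hamming distances:
  Tip_N vs Tip_H: 4
  Tip_N vs Tip_Z: 7
  Tip_N vs Tip_K: 5
  Tip_N vs Tip_V: 4
  Tip_H vs Tip_Z: 10
  Tip_H vs Tip_K: 9
  Tip_H vs Tip_V: 7
  Tip_Z vs Tip_K: 8
  Tip_Z vs Tip_V: 9
  Tip_K vs Tip_V: 8
The largest is 10, between Tip_H and Tip_Z.

10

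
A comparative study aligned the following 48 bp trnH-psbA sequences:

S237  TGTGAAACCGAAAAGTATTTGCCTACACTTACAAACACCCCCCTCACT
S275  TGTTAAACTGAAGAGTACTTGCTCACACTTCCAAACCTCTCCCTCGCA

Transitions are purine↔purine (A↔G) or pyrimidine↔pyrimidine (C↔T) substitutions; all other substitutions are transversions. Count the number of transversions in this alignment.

4

Differing sites — 4:G/T (Tv); 9:C/T (Ti); 13:A/G (Ti); 18:T/C (Ti); 23:C/T (Ti); 24:T/C (Ti); 31:A/C (Tv); 37:A/C (Tv); 38:C/T (Ti); 40:C/T (Ti); 46:A/G (Ti); 48:T/A (Tv).
Of the 12 differences, 8 transitions and 4 transversions, so the answer is 4.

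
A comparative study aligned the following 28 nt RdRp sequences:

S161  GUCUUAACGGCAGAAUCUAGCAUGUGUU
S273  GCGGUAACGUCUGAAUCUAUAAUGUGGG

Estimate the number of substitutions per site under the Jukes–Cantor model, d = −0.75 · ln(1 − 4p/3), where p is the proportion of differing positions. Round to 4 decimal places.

0.4197

Differing sites — 2:U/C; 3:C/G; 4:U/G; 10:G/U; 12:A/U; 20:G/U; 21:C/A; 27:U/G; 28:U/G.
p = 9/28 = 0.321429.
d = −0.75 · ln(1 − (4/3)·0.321429) = −0.75 · ln(0.571428) = −0.75 · (-0.559617) = 0.4197.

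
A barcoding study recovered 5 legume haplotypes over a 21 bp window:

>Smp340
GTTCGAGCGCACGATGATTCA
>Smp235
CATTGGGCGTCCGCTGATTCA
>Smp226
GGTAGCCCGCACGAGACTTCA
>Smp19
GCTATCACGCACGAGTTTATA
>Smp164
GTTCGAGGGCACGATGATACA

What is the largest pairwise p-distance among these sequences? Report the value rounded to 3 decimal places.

0.667

Pairwise Hamming distances:
  Smp340 vs Smp235: 7
  Smp340 vs Smp226: 7
  Smp340 vs Smp19: 10
  Smp340 vs Smp164: 2
  Smp235 vs Smp226: 11
  Smp235 vs Smp19: 14
  Smp235 vs Smp164: 9
  Smp226 vs Smp19: 7
  Smp226 vs Smp164: 9
  Smp19 vs Smp164: 10
The largest is 14 mismatches, between Smp235 and Smp19; p = 14/21 = 0.667.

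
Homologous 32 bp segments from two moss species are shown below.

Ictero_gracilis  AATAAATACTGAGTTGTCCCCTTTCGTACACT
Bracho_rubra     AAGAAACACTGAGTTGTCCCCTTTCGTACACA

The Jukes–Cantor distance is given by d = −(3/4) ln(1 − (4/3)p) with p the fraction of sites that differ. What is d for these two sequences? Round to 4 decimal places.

0.1001

Differing sites — 3:T/G; 7:T/C; 32:T/A.
p = 3/32 = 0.093750.
d = −0.75 · ln(1 − (4/3)·0.093750) = −0.75 · ln(0.875000) = −0.75 · (-0.133531) = 0.1001.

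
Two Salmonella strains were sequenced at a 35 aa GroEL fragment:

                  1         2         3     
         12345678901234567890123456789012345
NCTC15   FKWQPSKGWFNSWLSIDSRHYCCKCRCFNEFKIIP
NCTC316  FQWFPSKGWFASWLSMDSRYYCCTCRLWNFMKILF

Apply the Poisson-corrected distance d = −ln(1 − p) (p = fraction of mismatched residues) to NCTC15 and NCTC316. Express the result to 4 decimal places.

Differing sites — 2:K/Q; 4:Q/F; 11:N/A; 16:I/M; 20:H/Y; 24:K/T; 27:C/L; 28:F/W; 30:E/F; 31:F/M; 34:I/L; 35:P/F.
p = 12/35 = 0.342857.
d = −ln(1 − 0.342857) = −ln(0.657143) = 0.4199.

0.4199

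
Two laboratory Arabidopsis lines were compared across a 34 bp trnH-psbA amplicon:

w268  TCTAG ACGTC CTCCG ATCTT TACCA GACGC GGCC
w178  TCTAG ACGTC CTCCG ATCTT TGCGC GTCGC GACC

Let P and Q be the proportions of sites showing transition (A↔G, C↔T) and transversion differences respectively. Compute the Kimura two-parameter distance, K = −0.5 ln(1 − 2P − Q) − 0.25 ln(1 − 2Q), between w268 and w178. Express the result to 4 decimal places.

0.1638

The sequences differ at positions 22 (A/G, transition), 24 (C/G, transversion), 25 (A/C, transversion), 27 (A/T, transversion), 32 (G/A, transition).
Of the 5 differences, 2 transitions and 3 transversions over 34 sites: P = 2/34 = 0.058824, Q = 3/34 = 0.088235.
d = −0.5·ln(0.794117) − 0.25·ln(0.823530) = −0.5·(-0.230524) − 0.25·(-0.194155) = 0.1638.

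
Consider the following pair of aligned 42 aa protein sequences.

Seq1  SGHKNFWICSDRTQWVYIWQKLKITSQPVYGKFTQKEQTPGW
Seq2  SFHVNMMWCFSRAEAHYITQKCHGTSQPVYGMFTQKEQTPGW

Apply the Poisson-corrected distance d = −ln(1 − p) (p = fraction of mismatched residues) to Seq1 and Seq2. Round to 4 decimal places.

Mismatches occur at site 2 (G↔F), site 4 (K↔V), site 6 (F↔M), site 7 (W↔M), site 8 (I↔W), site 10 (S↔F), site 11 (D↔S), site 13 (T↔A), site 14 (Q↔E), site 15 (W↔A), site 16 (V↔H), site 19 (W↔T), site 22 (L↔C), site 23 (K↔H), site 24 (I↔G), site 32 (K↔M).
p = 16/42 = 0.380952.
d = −ln(1 − 0.380952) = −ln(0.619048) = 0.4796.

0.4796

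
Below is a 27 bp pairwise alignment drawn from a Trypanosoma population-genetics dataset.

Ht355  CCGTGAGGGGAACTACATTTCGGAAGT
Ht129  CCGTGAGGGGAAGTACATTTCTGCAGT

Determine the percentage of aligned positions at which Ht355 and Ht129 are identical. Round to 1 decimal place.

The sequences differ at positions 13 (C/G), 22 (G/T), 24 (A/C).
24 of the 27 sites match, so the percent identity is 24/27 × 100 = 88.9%.

88.9%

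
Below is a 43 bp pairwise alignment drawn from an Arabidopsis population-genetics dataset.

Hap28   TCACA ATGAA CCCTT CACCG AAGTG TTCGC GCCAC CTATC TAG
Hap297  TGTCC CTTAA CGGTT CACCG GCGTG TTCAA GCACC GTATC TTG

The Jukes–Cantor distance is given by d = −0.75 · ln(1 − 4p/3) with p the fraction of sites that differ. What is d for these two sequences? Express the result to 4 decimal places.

0.4693

Mismatches occur at site 2 (C↔G), site 3 (A↔T), site 5 (A↔C), site 6 (A↔C), site 8 (G↔T), site 12 (C↔G), site 13 (C↔G), site 21 (A↔G), site 22 (A↔C), site 29 (G↔A), site 30 (C↔A), site 33 (C↔A), site 34 (A↔C), site 36 (C↔G), site 42 (A↔T).
p = 15/43 = 0.348837.
d = −0.75 · ln(1 − (4/3)·0.348837) = −0.75 · ln(0.534884) = −0.75 · (-0.625705) = 0.4693.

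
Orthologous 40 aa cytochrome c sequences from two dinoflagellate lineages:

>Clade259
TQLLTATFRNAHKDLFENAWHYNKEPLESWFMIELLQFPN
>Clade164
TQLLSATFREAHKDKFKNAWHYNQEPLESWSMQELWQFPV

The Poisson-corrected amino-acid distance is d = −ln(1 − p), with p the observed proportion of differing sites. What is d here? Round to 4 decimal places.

The sequences differ at positions 5 (T/S), 10 (N/E), 15 (L/K), 17 (E/K), 24 (K/Q), 31 (F/S), 33 (I/Q), 36 (L/W), 40 (N/V).
p = 9/40 = 0.225000.
d = −ln(1 − 0.225000) = −ln(0.775000) = 0.2549.

0.2549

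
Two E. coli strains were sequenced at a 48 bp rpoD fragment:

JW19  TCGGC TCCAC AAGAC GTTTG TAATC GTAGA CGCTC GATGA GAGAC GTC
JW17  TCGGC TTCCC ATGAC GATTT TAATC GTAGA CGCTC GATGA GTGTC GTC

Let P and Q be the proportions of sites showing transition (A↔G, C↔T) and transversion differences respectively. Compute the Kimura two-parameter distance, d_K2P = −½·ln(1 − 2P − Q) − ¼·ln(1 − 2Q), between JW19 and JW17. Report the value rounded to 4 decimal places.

0.1631

The sequences differ at positions 7 (C/T, transition), 9 (A/C, transversion), 12 (A/T, transversion), 17 (T/A, transversion), 20 (G/T, transversion), 42 (A/T, transversion), 44 (A/T, transversion).
Of the 7 differences, 1 transition and 6 transversions over 48 sites: P = 1/48 = 0.020833, Q = 6/48 = 0.125000.
d = −0.5·ln(0.833334) − 0.25·ln(0.750000) = −0.5·(-0.182321) − 0.25·(-0.287682) = 0.1631.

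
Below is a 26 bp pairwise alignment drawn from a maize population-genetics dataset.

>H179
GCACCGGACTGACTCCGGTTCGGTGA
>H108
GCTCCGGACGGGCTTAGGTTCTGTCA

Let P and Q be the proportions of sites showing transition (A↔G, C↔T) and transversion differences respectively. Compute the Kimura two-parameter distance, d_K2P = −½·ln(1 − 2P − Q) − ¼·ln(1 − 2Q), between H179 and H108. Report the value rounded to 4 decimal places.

0.3338

The sequences differ at positions 3 (A/T, transversion), 10 (T/G, transversion), 12 (A/G, transition), 15 (C/T, transition), 16 (C/A, transversion), 22 (G/T, transversion), 25 (G/C, transversion).
Of the 7 differences, 2 transitions and 5 transversions over 26 sites: P = 2/26 = 0.076923, Q = 5/26 = 0.192308.
d = −0.5·ln(0.653846) − 0.25·ln(0.615384) = −0.5·(-0.424883) − 0.25·(-0.485509) = 0.3338.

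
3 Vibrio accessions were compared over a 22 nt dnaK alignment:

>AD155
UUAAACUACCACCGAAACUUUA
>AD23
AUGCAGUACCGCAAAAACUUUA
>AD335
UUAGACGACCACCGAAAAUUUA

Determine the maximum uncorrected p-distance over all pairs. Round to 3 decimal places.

0.409

Pairwise Hamming distances:
  AD155 vs AD23: 7
  AD155 vs AD335: 3
  AD23 vs AD335: 9
The largest is 9 mismatches, between AD23 and AD335; p = 9/22 = 0.409.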